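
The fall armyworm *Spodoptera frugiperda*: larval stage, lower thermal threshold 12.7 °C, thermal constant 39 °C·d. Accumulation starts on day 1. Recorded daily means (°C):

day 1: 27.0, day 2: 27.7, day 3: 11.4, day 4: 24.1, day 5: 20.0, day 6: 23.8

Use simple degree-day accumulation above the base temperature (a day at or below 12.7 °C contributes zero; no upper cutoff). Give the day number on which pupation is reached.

day 4

Daily DD above 12.7 °C: 14.3, 15.0, 0.0, 11.4, 7.3, 11.1.
Cumulative: 14.3, 29.3, 29.3, 40.7, 48.0, 59.1.
The total first reaches 39 DD on day 4.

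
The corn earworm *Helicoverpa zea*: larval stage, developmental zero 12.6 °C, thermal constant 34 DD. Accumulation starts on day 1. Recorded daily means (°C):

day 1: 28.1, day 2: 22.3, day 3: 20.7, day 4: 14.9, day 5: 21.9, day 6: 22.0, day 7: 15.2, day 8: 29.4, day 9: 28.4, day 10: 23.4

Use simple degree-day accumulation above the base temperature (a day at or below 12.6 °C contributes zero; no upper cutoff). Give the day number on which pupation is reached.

Daily DD above 12.6 °C: 15.5, 9.7, 8.1, 2.3, 9.3, 9.4, 2.6, 16.8, 15.8, 10.8.
Cumulative: 15.5, 25.2, 33.3, 35.6, 44.9, 54.3, 56.9, 73.7, 89.5, 100.3.
The total first reaches 34 DD on day 4.

day 4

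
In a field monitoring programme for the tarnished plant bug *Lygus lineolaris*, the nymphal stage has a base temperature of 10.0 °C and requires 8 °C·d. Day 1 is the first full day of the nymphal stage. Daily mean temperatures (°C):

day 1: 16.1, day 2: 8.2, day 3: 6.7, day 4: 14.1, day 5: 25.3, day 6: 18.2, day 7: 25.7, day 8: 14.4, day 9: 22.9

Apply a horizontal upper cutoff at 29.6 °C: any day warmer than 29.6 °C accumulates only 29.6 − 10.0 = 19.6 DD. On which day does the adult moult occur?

Daily DD above 10.0 °C (capped at 19.6): 6.1, 0.0, 0.0, 4.1, 15.3, 8.2, 15.7, 4.4, 12.9.
Cumulative: 6.1, 6.1, 6.1, 10.2, 25.5, 33.7, 49.4, 53.8, 66.7.
The total first reaches 8 DD on day 4.

day 4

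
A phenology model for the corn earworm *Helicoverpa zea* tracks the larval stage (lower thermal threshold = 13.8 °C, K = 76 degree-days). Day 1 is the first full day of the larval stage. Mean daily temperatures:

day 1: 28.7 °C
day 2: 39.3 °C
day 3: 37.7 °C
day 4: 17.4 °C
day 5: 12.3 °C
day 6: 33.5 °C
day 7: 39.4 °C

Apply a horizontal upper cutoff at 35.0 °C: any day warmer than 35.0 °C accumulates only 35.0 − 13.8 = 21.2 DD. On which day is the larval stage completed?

day 6

Daily DD above 13.8 °C (capped at 21.2): 14.9, 21.2, 21.2, 3.6, 0.0, 19.7, 21.2.
Cumulative: 14.9, 36.1, 57.3, 60.9, 60.9, 80.6, 101.8.
The total first reaches 76 DD on day 6.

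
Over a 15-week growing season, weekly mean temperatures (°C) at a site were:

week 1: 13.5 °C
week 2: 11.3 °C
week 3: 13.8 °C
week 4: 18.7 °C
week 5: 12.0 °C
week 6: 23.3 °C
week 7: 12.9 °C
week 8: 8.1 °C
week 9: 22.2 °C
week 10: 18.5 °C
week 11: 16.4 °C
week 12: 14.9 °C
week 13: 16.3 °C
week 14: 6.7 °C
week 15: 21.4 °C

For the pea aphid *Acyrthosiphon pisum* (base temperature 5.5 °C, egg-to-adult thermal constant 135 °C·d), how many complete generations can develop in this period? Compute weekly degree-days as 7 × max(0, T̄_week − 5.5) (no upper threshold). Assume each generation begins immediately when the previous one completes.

7 generations

Weekly DD (7 × max(0, T̄ − 5.5)): 56.0, 40.6, 58.1, 92.4, 45.5, 124.6, 51.8, 18.2, 116.9, 91.0, 76.3, 65.8, 75.6, 8.4, 111.3.
Season total = 1032.5 DD.
Complete generations = ⌊1032.5 / 135⌋ = 7.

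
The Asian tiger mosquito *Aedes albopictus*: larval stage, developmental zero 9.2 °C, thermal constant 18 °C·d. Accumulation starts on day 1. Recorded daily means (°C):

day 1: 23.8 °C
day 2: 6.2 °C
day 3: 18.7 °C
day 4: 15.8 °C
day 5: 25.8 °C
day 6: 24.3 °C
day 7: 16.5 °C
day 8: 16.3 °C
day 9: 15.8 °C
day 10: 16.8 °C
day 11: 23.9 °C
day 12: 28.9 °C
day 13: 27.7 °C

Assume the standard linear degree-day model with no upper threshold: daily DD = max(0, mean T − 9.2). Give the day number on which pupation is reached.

day 3

Daily DD above 9.2 °C: 14.6, 0.0, 9.5, 6.6, 16.6, 15.1, 7.3, 7.1, 6.6, 7.6, 14.7, 19.7, 18.5.
Cumulative: 14.6, 14.6, 24.1, 30.7, 47.3, 62.4, 69.7, 76.8, 83.4, 91.0, 105.7, 125.4, 143.9.
The total first reaches 18 DD on day 3.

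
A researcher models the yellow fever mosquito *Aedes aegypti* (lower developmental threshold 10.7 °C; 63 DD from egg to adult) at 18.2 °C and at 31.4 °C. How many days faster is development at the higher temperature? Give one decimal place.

At 18.2 °C: 63 / (18.2 − 10.7) = 63 / 7.5 = 8.400 d.
At 31.4 °C: 63 / (31.4 − 10.7) = 63 / 20.7 = 3.043 d.
Difference = |8.400 − 3.043| = 5.357 ≈ 5.4 days.

5.4 days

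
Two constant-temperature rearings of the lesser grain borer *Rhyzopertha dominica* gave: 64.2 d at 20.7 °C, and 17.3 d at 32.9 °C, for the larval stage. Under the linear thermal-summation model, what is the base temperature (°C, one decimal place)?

16.2 °C

Equal thermal constants: D₁(T₁ − T_b) = D₂(T₂ − T_b).
64.2·(20.7 − T_b) = 17.3·(32.9 − T_b)
T_b = (64.2·20.7 − 17.3·32.9) / (64.2 − 17.3) = 759.77 / 46.9 = 16.200 °C ≈ 16.2 °C.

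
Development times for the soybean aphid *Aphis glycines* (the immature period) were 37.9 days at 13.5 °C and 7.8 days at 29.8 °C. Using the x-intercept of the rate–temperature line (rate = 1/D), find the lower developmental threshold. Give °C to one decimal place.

9.3 °C

Linear rate model ⇒ the product D·(T − T_b) is constant across temperatures.
37.9·(13.5 − T_b) = 7.8·(29.8 − T_b)
T_b = (37.9·13.5 − 7.8·29.8) / (37.9 − 7.8) = 279.21 / 30.1 = 9.276 °C ≈ 9.3 °C.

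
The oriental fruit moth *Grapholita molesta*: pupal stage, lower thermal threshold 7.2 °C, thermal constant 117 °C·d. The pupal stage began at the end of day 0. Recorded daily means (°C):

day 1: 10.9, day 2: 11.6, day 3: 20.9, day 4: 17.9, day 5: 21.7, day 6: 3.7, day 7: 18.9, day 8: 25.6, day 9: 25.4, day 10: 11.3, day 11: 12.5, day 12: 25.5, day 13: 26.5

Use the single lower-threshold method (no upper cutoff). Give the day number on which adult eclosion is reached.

Daily DD above 7.2 °C: 3.7, 4.4, 13.7, 10.7, 14.5, 0.0, 11.7, 18.4, 18.2, 4.1, 5.3, 18.3, 19.3.
Cumulative: 3.7, 8.1, 21.8, 32.5, 47.0, 47.0, 58.7, 77.1, 95.3, 99.4, 104.7, 123.0, 142.3.
The total first reaches 117 DD on day 12.

day 12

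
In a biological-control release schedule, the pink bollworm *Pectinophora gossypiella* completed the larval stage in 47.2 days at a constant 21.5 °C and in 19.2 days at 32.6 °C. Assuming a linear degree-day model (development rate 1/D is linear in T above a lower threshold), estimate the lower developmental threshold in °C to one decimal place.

13.9 °C

Linear rate model ⇒ the product D·(T − T_b) is constant across temperatures.
47.2·(21.5 − T_b) = 19.2·(32.6 − T_b)
T_b = (47.2·21.5 − 19.2·32.6) / (47.2 − 19.2) = 388.88 / 28.0 = 13.889 °C ≈ 13.9 °C.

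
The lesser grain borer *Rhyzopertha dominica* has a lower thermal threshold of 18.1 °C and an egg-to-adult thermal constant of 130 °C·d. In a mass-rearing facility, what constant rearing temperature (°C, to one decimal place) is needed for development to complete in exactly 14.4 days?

27.1 °C

Required daily accumulation = 130 / 14.4 = 9.028 DD/day.
T = T_base + 9.028 = 18.1 + 9.028 = 27.128 ≈ 27.1 °C.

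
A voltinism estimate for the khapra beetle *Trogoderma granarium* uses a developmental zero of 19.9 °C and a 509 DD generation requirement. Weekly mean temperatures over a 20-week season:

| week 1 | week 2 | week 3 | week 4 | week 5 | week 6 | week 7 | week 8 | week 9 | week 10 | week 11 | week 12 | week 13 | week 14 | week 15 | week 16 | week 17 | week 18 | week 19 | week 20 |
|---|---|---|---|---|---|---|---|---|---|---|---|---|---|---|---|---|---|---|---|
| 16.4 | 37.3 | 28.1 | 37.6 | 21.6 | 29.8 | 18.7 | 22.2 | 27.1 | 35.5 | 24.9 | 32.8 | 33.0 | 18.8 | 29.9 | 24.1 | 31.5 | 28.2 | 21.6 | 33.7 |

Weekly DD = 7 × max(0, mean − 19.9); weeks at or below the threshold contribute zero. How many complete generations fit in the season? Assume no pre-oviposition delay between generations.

2 generations

Weekly DD (7 × max(0, T̄ − 19.9)): 0.0, 121.8, 57.4, 123.9, 11.9, 69.3, 0.0, 16.1, 50.4, 109.2, 35.0, 90.3, 91.7, 0.0, 70.0, 29.4, 81.2, 58.1, 11.9, 96.6.
Season total = 1124.2 DD.
Complete generations = ⌊1124.2 / 509⌋ = 2.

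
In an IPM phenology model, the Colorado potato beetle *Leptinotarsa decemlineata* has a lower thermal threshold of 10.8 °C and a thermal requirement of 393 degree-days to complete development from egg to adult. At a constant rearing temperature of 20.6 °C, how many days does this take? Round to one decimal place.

Daily accumulation = 20.6 − 10.8 = 9.8 DD/day.
Duration = 393 / 9.8 = 40.102 ≈ 40.1 days.

40.1 days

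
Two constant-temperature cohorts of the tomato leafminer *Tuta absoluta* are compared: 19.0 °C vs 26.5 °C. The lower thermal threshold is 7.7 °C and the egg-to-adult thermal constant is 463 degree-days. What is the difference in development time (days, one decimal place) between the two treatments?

16.3 days

At 19.0 °C: 463 / (19.0 − 7.7) = 463 / 11.3 = 40.973 d.
At 26.5 °C: 463 / (26.5 − 7.7) = 463 / 18.8 = 24.628 d.
Difference = |40.973 − 24.628| = 16.346 ≈ 16.3 days.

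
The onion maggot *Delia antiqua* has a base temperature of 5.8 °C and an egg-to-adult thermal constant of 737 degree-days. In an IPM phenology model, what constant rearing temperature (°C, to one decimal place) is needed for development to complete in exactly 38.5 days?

Required daily accumulation = 737 / 38.5 = 19.143 DD/day.
T = T_base + 19.143 = 5.8 + 19.143 = 24.943 ≈ 24.9 °C.

24.9 °C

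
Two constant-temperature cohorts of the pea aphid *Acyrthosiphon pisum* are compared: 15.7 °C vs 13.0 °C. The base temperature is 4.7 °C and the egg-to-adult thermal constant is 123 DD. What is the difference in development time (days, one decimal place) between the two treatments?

3.6 days

At 15.7 °C: 123 / (15.7 − 4.7) = 123 / 11.0 = 11.182 d.
At 13.0 °C: 123 / (13.0 − 4.7) = 123 / 8.3 = 14.819 d.
Difference = |11.182 − 14.819| = 3.637 ≈ 3.6 days.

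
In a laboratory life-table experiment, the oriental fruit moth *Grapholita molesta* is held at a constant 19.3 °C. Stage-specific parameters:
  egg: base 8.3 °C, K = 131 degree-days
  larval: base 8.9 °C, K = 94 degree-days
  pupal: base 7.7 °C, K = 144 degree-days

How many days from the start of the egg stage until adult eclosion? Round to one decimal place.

33.4 days

egg: 131 / (19.3 − 8.3) = 131 / 11.0 = 11.909 d.
larval: 94 / (19.3 − 8.9) = 94 / 10.4 = 9.038 d.
pupal: 144 / (19.3 − 7.7) = 144 / 11.6 = 12.414 d.
Sum = 33.361 ≈ 33.4 days.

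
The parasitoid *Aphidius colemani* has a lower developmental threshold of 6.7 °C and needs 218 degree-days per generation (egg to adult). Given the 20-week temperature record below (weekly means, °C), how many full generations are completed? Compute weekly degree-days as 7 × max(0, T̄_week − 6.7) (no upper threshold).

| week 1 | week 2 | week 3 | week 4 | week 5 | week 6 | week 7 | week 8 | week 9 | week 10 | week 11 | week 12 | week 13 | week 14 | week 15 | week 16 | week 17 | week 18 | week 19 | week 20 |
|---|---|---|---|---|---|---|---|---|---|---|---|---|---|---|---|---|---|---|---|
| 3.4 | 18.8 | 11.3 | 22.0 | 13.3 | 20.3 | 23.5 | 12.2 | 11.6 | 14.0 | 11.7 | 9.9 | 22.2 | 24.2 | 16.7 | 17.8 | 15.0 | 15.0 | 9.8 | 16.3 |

Weekly DD (7 × max(0, T̄ − 6.7)): 0.0, 84.7, 32.2, 107.1, 46.2, 95.2, 117.6, 38.5, 34.3, 51.1, 35.0, 22.4, 108.5, 122.5, 70.0, 77.7, 58.1, 58.1, 21.7, 67.2.
Season total = 1248.1 DD.
Complete generations = ⌊1248.1 / 218⌋ = 5.

5 generations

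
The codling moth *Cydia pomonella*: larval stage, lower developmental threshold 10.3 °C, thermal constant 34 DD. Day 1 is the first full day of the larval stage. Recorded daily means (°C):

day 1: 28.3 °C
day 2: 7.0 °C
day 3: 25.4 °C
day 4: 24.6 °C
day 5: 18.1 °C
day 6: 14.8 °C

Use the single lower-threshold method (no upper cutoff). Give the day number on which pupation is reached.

Daily DD above 10.3 °C: 18.0, 0.0, 15.1, 14.3, 7.8, 4.5.
Cumulative: 18.0, 18.0, 33.1, 47.4, 55.2, 59.7.
The total first reaches 34 DD on day 4.

day 4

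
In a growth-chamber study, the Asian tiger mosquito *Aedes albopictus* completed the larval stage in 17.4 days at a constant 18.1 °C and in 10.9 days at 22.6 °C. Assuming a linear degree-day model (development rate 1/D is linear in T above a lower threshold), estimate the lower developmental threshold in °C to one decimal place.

Equal thermal constants: D₁(T₁ − T_b) = D₂(T₂ − T_b).
17.4·(18.1 − T_b) = 10.9·(22.6 − T_b)
T_b = (17.4·18.1 − 10.9·22.6) / (17.4 − 10.9) = 68.60 / 6.5 = 10.554 °C ≈ 10.6 °C.

10.6 °C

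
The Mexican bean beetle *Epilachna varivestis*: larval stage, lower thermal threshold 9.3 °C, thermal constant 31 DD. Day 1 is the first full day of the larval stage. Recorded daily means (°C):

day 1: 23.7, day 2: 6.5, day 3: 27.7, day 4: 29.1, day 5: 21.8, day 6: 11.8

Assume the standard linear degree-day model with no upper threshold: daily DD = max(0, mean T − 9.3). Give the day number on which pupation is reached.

Daily DD above 9.3 °C: 14.4, 0.0, 18.4, 19.8, 12.5, 2.5.
Cumulative: 14.4, 14.4, 32.8, 52.6, 65.1, 67.6.
The total first reaches 31 DD on day 3.

day 3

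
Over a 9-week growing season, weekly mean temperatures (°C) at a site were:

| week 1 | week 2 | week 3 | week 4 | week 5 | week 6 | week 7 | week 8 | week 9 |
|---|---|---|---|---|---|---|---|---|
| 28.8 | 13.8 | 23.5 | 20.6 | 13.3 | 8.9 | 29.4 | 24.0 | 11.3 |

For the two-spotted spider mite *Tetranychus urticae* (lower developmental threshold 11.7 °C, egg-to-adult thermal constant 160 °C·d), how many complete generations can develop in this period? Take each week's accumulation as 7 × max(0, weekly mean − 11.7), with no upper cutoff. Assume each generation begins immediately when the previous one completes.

3 generations

Weekly DD (7 × max(0, T̄ − 11.7)): 119.7, 14.7, 82.6, 62.3, 11.2, 0.0, 123.9, 86.1, 0.0.
Season total = 500.5 DD.
Complete generations = ⌊500.5 / 160⌋ = 3.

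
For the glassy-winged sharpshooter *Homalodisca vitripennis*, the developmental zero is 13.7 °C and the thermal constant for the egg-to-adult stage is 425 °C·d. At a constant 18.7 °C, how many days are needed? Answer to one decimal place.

Daily accumulation = 18.7 − 13.7 = 5.0 DD/day.
Duration = 425 / 5.0 = 85.000 ≈ 85.0 days.

85.0 days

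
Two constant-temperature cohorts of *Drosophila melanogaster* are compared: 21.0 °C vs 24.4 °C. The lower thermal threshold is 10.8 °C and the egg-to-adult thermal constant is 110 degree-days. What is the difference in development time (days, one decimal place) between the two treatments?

2.7 days

At 21.0 °C: 110 / (21.0 − 10.8) = 110 / 10.2 = 10.784 d.
At 24.4 °C: 110 / (24.4 − 10.8) = 110 / 13.6 = 8.088 d.
Difference = |10.784 − 8.088| = 2.696 ≈ 2.7 days.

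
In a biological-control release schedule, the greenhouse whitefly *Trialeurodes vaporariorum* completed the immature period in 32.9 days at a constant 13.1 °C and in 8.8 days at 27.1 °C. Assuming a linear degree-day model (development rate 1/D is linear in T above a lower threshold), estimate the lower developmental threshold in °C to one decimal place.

Equal thermal constants: D₁(T₁ − T_b) = D₂(T₂ − T_b).
32.9·(13.1 − T_b) = 8.8·(27.1 − T_b)
T_b = (32.9·13.1 − 8.8·27.1) / (32.9 − 8.8) = 192.51 / 24.1 = 7.988 °C ≈ 8.0 °C.

8.0 °C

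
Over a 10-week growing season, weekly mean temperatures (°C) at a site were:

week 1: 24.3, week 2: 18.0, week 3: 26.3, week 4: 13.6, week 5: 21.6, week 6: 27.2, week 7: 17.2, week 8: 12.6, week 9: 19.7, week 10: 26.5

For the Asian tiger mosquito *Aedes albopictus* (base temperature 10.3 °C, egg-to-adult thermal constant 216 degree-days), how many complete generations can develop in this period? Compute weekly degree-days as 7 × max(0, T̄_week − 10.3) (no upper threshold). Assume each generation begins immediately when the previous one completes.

3 generations

Weekly DD (7 × max(0, T̄ − 10.3)): 98.0, 53.9, 112.0, 23.1, 79.1, 118.3, 48.3, 16.1, 65.8, 113.4.
Season total = 728.0 DD.
Complete generations = ⌊728.0 / 216⌋ = 3.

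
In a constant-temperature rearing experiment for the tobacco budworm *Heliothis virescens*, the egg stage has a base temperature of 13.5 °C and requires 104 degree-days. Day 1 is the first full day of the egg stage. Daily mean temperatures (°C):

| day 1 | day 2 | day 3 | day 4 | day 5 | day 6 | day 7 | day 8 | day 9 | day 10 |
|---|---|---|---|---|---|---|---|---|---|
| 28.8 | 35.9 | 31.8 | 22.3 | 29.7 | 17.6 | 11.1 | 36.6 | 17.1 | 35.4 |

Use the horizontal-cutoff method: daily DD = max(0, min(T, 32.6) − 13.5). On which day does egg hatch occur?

day 9

Daily DD above 13.5 °C (capped at 19.1): 15.3, 19.1, 18.3, 8.8, 16.2, 4.1, 0.0, 19.1, 3.6, 19.1.
Cumulative: 15.3, 34.4, 52.7, 61.5, 77.7, 81.8, 81.8, 100.9, 104.5, 123.6.
The total first reaches 104 DD on day 9.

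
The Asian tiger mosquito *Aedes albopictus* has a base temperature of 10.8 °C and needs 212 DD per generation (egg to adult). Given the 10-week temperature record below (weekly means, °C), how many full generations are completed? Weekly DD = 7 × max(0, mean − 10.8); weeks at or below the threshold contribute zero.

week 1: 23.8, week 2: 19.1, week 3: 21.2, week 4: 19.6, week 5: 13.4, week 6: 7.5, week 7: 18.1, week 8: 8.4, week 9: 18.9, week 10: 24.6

2 generations

Weekly DD (7 × max(0, T̄ − 10.8)): 91.0, 58.1, 72.8, 61.6, 18.2, 0.0, 51.1, 0.0, 56.7, 96.6.
Season total = 506.1 DD.
Complete generations = ⌊506.1 / 212⌋ = 2.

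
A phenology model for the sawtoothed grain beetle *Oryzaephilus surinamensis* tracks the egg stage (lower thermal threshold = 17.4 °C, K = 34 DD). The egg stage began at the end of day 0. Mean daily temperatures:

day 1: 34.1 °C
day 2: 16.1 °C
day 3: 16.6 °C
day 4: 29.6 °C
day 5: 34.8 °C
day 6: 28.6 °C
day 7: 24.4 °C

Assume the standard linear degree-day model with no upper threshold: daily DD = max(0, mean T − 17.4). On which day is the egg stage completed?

Daily DD above 17.4 °C: 16.7, 0.0, 0.0, 12.2, 17.4, 11.2, 7.0.
Cumulative: 16.7, 16.7, 16.7, 28.9, 46.3, 57.5, 64.5.
The total first reaches 34 DD on day 5.

day 5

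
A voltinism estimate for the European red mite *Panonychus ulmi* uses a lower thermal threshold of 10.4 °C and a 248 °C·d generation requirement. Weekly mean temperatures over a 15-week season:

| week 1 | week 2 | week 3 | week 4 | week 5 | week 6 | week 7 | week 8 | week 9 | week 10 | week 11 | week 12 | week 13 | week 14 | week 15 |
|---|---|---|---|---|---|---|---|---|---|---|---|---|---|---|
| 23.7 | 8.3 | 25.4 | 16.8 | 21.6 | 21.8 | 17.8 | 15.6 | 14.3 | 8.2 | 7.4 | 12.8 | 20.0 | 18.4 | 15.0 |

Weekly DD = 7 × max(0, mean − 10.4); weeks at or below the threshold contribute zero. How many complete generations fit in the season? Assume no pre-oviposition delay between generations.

2 generations

Weekly DD (7 × max(0, T̄ − 10.4)): 93.1, 0.0, 105.0, 44.8, 78.4, 79.8, 51.8, 36.4, 27.3, 0.0, 0.0, 16.8, 67.2, 56.0, 32.2.
Season total = 688.8 DD.
Complete generations = ⌊688.8 / 248⌋ = 2.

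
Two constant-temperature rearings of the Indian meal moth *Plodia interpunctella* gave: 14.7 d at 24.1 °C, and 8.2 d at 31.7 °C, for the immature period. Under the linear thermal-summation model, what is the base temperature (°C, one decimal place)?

Under the model K = D·(T − T_b), so D₁·(T₁ − T_b) = D₂·(T₂ − T_b).
14.7·(24.1 − T_b) = 8.2·(31.7 − T_b)
T_b = (14.7·24.1 − 8.2·31.7) / (14.7 − 8.2) = 94.33 / 6.5 = 14.512 °C ≈ 14.5 °C.

14.5 °C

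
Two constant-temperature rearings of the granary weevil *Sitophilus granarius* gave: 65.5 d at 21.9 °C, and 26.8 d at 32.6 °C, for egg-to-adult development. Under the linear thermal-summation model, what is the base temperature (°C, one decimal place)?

Equal thermal constants: D₁(T₁ − T_b) = D₂(T₂ − T_b).
65.5·(21.9 − T_b) = 26.8·(32.6 − T_b)
T_b = (65.5·21.9 − 26.8·32.6) / (65.5 − 26.8) = 560.77 / 38.7 = 14.490 °C ≈ 14.5 °C.

14.5 °C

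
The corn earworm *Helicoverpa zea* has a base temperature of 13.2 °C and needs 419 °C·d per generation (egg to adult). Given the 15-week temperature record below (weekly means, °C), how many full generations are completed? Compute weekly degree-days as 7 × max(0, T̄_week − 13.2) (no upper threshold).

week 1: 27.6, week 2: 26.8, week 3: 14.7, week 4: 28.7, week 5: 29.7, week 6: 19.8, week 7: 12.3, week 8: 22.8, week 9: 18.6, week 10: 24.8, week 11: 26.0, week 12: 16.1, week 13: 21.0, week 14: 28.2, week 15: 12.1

Weekly DD (7 × max(0, T̄ − 13.2)): 100.8, 95.2, 10.5, 108.5, 115.5, 46.2, 0.0, 67.2, 37.8, 81.2, 89.6, 20.3, 54.6, 105.0, 0.0.
Season total = 932.4 DD.
Complete generations = ⌊932.4 / 419⌋ = 2.

2 generations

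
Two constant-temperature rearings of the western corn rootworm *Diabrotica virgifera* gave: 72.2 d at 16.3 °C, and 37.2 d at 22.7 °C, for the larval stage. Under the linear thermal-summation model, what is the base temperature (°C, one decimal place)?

9.5 °C

Linear rate model ⇒ the product D·(T − T_b) is constant across temperatures.
72.2·(16.3 − T_b) = 37.2·(22.7 − T_b)
T_b = (72.2·16.3 − 37.2·22.7) / (72.2 − 37.2) = 332.42 / 35.0 = 9.498 °C ≈ 9.5 °C.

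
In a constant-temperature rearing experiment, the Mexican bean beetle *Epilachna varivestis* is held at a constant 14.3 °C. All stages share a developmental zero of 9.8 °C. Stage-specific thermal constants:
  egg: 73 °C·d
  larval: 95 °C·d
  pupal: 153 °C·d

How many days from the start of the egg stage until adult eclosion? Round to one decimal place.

71.3 days

Daily accumulation at 14.3 °C = 14.3 − 9.8 = 4.5 DD/day.
Total K = 73 + 95 + 153 = 321 DD.
Total duration = 321 / 4.5 = 71.333 ≈ 71.3 days.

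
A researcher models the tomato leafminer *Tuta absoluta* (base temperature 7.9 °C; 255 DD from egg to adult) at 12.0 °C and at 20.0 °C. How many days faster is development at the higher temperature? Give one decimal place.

At 12.0 °C: 255 / (12.0 − 7.9) = 255 / 4.1 = 62.195 d.
At 20.0 °C: 255 / (20.0 − 7.9) = 255 / 12.1 = 21.074 d.
Difference = |62.195 − 21.074| = 41.121 ≈ 41.1 days.

41.1 days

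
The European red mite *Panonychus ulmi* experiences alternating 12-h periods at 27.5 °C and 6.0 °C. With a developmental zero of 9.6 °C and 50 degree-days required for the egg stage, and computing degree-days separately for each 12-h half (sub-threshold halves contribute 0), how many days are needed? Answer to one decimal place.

5.6 days

Day half: max(0, 27.5 − 9.6) × 0.5 = 17.9 × 0.5 = 8.95 DD.
Night half: max(0, 6.0 − 9.6) × 0.5 = 0.0 × 0.5 = 0.00 DD.
Per 24 h: 8.95 DD/day.
Duration = 50 / 8.95 = 5.587 ≈ 5.6 days.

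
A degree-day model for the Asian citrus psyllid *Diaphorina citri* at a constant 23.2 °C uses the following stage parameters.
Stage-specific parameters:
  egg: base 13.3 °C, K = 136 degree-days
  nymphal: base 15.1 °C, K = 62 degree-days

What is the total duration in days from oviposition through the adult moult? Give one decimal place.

21.4 days

egg: 136 / (23.2 − 13.3) = 136 / 9.9 = 13.737 d.
nymphal: 62 / (23.2 − 15.1) = 62 / 8.1 = 7.654 d.
Sum = 21.392 ≈ 21.4 days.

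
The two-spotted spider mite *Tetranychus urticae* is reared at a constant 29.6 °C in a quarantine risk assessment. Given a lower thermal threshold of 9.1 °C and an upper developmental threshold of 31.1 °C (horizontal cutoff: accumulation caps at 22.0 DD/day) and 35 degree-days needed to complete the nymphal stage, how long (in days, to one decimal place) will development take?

1.7 days

Daily accumulation = 29.6 − 9.1 = 20.5 DD/day.
Duration = 35 / 20.5 = 1.707 ≈ 1.7 days.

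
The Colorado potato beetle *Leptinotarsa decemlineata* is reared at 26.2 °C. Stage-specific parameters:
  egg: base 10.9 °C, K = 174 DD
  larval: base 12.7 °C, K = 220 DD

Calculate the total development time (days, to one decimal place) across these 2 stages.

27.7 days

egg: 174 / (26.2 − 10.9) = 174 / 15.3 = 11.373 d.
larval: 220 / (26.2 − 12.7) = 220 / 13.5 = 16.296 d.
Sum = 27.669 ≈ 27.7 days.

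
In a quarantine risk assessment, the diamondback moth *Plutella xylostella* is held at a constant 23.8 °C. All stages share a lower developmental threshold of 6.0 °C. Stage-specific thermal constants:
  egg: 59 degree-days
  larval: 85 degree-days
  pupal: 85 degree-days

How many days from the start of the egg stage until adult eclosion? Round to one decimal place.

12.9 days

Daily accumulation at 23.8 °C = 23.8 − 6.0 = 17.8 DD/day.
Total K = 59 + 85 + 85 = 229 DD.
Total duration = 229 / 17.8 = 12.865 ≈ 12.9 days.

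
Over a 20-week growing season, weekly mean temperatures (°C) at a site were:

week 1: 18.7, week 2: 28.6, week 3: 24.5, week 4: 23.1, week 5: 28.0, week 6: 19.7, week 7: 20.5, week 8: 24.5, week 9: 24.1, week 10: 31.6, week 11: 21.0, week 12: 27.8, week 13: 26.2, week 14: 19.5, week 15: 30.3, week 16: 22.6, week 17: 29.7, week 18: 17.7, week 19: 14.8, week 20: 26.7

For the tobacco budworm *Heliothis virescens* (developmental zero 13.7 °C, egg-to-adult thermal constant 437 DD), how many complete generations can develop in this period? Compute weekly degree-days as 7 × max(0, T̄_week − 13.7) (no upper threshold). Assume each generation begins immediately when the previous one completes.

Weekly DD (7 × max(0, T̄ − 13.7)): 35.0, 104.3, 75.6, 65.8, 100.1, 42.0, 47.6, 75.6, 72.8, 125.3, 51.1, 98.7, 87.5, 40.6, 116.2, 62.3, 112.0, 28.0, 7.7, 91.0.
Season total = 1439.2 DD.
Complete generations = ⌊1439.2 / 437⌋ = 3.

3 generations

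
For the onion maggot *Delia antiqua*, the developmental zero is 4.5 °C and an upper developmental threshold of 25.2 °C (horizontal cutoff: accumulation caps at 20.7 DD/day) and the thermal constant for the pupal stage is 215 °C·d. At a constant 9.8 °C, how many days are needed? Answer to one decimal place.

40.6 days

Daily accumulation = 9.8 − 4.5 = 5.3 DD/day.
Duration = 215 / 5.3 = 40.566 ≈ 40.6 days.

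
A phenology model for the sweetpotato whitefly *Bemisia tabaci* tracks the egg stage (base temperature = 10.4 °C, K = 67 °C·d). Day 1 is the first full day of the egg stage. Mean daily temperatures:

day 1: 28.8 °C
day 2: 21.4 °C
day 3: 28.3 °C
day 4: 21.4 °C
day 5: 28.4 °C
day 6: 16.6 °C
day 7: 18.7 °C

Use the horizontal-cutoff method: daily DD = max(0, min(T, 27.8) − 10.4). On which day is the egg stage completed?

day 5

Daily DD above 10.4 °C (capped at 17.4): 17.4, 11.0, 17.4, 11.0, 17.4, 6.2, 8.3.
Cumulative: 17.4, 28.4, 45.8, 56.8, 74.2, 80.4, 88.7.
The total first reaches 67 DD on day 5.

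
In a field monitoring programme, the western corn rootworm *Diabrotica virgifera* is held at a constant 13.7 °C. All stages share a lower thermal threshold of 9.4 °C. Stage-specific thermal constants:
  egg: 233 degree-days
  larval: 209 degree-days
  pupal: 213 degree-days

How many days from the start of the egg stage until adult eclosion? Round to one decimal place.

Daily accumulation at 13.7 °C = 13.7 − 9.4 = 4.3 DD/day.
Total K = 233 + 209 + 213 = 655 DD.
Total duration = 655 / 4.3 = 152.326 ≈ 152.3 days.

152.3 days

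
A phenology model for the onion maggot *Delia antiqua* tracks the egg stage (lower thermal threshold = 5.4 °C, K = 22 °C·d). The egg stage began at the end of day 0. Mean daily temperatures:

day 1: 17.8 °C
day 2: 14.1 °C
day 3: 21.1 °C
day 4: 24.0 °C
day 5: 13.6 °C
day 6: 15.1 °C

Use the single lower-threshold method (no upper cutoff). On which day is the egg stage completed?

day 3

Daily DD above 5.4 °C: 12.4, 8.7, 15.7, 18.6, 8.2, 9.7.
Cumulative: 12.4, 21.1, 36.8, 55.4, 63.6, 73.3.
The total first reaches 22 DD on day 3.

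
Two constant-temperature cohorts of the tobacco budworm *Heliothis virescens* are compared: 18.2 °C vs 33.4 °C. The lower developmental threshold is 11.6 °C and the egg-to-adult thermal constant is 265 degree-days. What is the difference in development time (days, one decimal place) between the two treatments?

28.0 days

At 18.2 °C: 265 / (18.2 − 11.6) = 265 / 6.6 = 40.152 d.
At 33.4 °C: 265 / (33.4 − 11.6) = 265 / 21.8 = 12.156 d.
Difference = |40.152 − 12.156| = 27.996 ≈ 28.0 days.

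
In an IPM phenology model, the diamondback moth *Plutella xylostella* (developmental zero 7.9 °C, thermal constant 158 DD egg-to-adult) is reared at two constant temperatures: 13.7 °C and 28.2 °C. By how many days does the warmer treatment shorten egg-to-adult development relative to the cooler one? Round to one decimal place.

19.5 days

At 13.7 °C: 158 / (13.7 − 7.9) = 158 / 5.8 = 27.241 d.
At 28.2 °C: 158 / (28.2 − 7.9) = 158 / 20.3 = 7.783 d.
Difference = |27.241 − 7.783| = 19.458 ≈ 19.5 days.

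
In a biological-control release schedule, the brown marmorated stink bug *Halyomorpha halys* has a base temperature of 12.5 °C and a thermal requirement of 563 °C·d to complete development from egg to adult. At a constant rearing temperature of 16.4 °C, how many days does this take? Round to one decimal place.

Daily accumulation = 16.4 − 12.5 = 3.9 DD/day.
Duration = 563 / 3.9 = 144.359 ≈ 144.4 days.

144.4 days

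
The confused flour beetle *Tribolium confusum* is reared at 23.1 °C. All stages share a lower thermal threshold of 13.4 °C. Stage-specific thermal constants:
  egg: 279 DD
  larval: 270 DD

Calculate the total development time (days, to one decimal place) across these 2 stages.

56.6 days

Daily accumulation at 23.1 °C = 23.1 − 13.4 = 9.7 DD/day.
Total K = 279 + 270 = 549 DD.
Total duration = 549 / 9.7 = 56.598 ≈ 56.6 days.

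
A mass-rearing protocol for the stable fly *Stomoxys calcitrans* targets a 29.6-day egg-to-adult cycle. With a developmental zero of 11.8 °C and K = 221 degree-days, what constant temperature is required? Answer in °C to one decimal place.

Required daily accumulation = 221 / 29.6 = 7.466 DD/day.
T = T_base + 7.466 = 11.8 + 7.466 = 19.266 ≈ 19.3 °C.

19.3 °C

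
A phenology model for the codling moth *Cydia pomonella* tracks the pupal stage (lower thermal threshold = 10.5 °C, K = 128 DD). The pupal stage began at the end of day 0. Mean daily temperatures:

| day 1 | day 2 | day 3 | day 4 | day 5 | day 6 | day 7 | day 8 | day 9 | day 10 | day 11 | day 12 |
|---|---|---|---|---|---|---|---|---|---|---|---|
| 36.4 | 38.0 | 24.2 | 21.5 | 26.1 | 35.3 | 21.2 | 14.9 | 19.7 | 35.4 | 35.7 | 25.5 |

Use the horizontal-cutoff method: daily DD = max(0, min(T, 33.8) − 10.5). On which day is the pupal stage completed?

Daily DD above 10.5 °C (capped at 23.3): 23.3, 23.3, 13.7, 11.0, 15.6, 23.3, 10.7, 4.4, 9.2, 23.3, 23.3, 15.0.
Cumulative: 23.3, 46.6, 60.3, 71.3, 86.9, 110.2, 120.9, 125.3, 134.5, 157.8, 181.1, 196.1.
The total first reaches 128 DD on day 9.

day 9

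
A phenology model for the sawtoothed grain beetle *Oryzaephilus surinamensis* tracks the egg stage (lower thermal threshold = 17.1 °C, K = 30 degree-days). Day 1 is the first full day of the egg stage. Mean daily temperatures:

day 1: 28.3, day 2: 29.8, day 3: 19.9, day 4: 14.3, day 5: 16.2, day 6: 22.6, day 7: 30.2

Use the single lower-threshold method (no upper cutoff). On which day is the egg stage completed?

day 6

Daily DD above 17.1 °C: 11.2, 12.7, 2.8, 0.0, 0.0, 5.5, 13.1.
Cumulative: 11.2, 23.9, 26.7, 26.7, 26.7, 32.2, 45.3.
The total first reaches 30 DD on day 6.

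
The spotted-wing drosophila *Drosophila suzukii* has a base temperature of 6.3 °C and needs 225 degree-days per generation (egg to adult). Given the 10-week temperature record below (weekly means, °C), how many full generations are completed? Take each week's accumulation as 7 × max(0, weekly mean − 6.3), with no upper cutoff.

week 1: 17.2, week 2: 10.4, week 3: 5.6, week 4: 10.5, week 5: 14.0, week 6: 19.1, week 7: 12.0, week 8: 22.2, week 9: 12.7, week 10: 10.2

Weekly DD (7 × max(0, T̄ − 6.3)): 76.3, 28.7, 0.0, 29.4, 53.9, 89.6, 39.9, 111.3, 44.8, 27.3.
Season total = 501.2 DD.
Complete generations = ⌊501.2 / 225⌋ = 2.

2 generations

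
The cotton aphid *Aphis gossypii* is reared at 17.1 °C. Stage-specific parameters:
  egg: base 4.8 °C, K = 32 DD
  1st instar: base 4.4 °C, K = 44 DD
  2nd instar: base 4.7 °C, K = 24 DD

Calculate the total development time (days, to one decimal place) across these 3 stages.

egg: 32 / (17.1 − 4.8) = 32 / 12.3 = 2.602 d.
1st instar: 44 / (17.1 − 4.4) = 44 / 12.7 = 3.465 d.
2nd instar: 24 / (17.1 − 4.7) = 24 / 12.4 = 1.935 d.
Sum = 8.002 ≈ 8.0 days.

8.0 days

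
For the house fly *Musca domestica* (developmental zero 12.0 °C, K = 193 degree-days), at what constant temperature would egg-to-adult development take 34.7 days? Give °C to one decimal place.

17.6 °C

Required daily accumulation = 193 / 34.7 = 5.562 DD/day.
T = T_base + 5.562 = 12.0 + 5.562 = 17.562 ≈ 17.6 °C.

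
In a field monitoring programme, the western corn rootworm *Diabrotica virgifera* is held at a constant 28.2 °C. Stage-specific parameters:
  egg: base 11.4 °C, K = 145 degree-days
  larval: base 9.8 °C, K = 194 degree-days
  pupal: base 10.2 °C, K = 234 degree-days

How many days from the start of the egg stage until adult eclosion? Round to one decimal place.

32.2 days

egg: 145 / (28.2 − 11.4) = 145 / 16.8 = 8.631 d.
larval: 194 / (28.2 − 9.8) = 194 / 18.4 = 10.543 d.
pupal: 234 / (28.2 − 10.2) = 234 / 18.0 = 13.000 d.
Sum = 32.174 ≈ 32.2 days.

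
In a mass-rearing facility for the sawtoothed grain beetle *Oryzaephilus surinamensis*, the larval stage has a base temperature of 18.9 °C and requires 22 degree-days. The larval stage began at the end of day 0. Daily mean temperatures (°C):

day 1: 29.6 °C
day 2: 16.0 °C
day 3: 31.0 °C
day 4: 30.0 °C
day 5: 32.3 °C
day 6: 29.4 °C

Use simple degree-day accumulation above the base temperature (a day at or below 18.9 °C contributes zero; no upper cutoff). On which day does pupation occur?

Daily DD above 18.9 °C: 10.7, 0.0, 12.1, 11.1, 13.4, 10.5.
Cumulative: 10.7, 10.7, 22.8, 33.9, 47.3, 57.8.
The total first reaches 22 DD on day 3.

day 3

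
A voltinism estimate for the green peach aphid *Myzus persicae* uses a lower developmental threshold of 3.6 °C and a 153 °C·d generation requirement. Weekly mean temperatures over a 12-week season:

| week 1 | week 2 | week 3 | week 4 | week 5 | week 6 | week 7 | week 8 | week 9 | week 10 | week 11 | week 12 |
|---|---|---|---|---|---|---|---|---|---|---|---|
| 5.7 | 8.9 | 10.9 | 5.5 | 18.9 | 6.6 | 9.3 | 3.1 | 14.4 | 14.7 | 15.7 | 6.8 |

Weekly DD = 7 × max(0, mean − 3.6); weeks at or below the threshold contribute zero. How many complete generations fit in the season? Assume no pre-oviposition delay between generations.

3 generations

Weekly DD (7 × max(0, T̄ − 3.6)): 14.7, 37.1, 51.1, 13.3, 107.1, 21.0, 39.9, 0.0, 75.6, 77.7, 84.7, 22.4.
Season total = 544.6 DD.
Complete generations = ⌊544.6 / 153⌋ = 3.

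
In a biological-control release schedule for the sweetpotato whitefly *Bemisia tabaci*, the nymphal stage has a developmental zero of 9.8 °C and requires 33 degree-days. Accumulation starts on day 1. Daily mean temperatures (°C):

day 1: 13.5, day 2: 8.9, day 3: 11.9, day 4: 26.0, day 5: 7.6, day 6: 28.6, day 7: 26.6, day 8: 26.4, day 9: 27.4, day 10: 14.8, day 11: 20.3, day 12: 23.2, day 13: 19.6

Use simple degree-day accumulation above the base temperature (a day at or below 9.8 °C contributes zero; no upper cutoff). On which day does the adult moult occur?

day 6

Daily DD above 9.8 °C: 3.7, 0.0, 2.1, 16.2, 0.0, 18.8, 16.8, 16.6, 17.6, 5.0, 10.5, 13.4, 9.8.
Cumulative: 3.7, 3.7, 5.8, 22.0, 22.0, 40.8, 57.6, 74.2, 91.8, 96.8, 107.3, 120.7, 130.5.
The total first reaches 33 DD on day 6.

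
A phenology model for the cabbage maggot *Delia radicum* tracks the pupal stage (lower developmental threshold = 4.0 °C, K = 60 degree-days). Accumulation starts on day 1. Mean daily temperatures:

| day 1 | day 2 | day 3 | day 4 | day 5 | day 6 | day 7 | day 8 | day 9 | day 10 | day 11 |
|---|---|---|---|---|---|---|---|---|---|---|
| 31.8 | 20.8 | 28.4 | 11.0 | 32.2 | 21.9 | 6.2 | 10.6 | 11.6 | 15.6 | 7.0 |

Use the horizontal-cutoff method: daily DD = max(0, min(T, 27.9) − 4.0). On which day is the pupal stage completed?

Daily DD above 4.0 °C (capped at 23.9): 23.9, 16.8, 23.9, 7.0, 23.9, 17.9, 2.2, 6.6, 7.6, 11.6, 3.0.
Cumulative: 23.9, 40.7, 64.6, 71.6, 95.5, 113.4, 115.6, 122.2, 129.8, 141.4, 144.4.
The total first reaches 60 DD on day 3.

day 3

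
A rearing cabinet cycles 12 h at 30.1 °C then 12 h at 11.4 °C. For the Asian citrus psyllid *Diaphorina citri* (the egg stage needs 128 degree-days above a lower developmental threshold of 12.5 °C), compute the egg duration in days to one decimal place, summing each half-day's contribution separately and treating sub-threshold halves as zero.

14.5 days

Day half: max(0, 30.1 − 12.5) × 0.5 = 17.6 × 0.5 = 8.80 DD.
Night half: max(0, 11.4 − 12.5) × 0.5 = 0.0 × 0.5 = 0.00 DD.
Per 24 h: 8.80 DD/day.
Duration = 128 / 8.80 = 14.545 ≈ 14.5 days.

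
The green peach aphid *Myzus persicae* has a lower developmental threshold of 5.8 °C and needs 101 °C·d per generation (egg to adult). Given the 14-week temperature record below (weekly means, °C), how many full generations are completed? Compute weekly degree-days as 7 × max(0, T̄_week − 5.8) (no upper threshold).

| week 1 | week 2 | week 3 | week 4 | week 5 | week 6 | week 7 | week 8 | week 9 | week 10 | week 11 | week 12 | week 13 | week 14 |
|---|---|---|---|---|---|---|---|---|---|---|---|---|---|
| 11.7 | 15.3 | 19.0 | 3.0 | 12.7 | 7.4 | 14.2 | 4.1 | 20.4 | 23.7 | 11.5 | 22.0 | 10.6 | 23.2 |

Weekly DD (7 × max(0, T̄ − 5.8)): 41.3, 66.5, 92.4, 0.0, 48.3, 11.2, 58.8, 0.0, 102.2, 125.3, 39.9, 113.4, 33.6, 121.8.
Season total = 854.7 DD.
Complete generations = ⌊854.7 / 101⌋ = 8.

8 generations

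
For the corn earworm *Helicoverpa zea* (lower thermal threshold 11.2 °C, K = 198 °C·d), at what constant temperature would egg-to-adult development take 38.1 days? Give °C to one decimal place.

16.4 °C

Required daily accumulation = 198 / 38.1 = 5.197 DD/day.
T = T_base + 5.197 = 11.2 + 5.197 = 16.397 ≈ 16.4 °C.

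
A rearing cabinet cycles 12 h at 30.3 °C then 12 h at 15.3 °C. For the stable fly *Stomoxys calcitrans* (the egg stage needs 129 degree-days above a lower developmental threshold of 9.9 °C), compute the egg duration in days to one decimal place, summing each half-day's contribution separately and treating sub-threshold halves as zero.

Day half: max(0, 30.3 − 9.9) × 0.5 = 20.4 × 0.5 = 10.20 DD.
Night half: max(0, 15.3 − 9.9) × 0.5 = 5.4 × 0.5 = 2.70 DD.
Per 24 h: 12.90 DD/day.
Duration = 129 / 12.90 = 10.000 ≈ 10.0 days.

10.0 days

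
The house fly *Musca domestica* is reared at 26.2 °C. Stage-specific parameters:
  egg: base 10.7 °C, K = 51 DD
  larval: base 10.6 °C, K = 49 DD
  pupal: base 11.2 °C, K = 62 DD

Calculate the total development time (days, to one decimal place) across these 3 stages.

egg: 51 / (26.2 − 10.7) = 51 / 15.5 = 3.290 d.
larval: 49 / (26.2 − 10.6) = 49 / 15.6 = 3.141 d.
pupal: 62 / (26.2 − 11.2) = 62 / 15.0 = 4.133 d.
Sum = 10.565 ≈ 10.6 days.

10.6 days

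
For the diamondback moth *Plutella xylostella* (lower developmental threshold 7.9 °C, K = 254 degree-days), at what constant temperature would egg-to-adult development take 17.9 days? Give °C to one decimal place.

Required daily accumulation = 254 / 17.9 = 14.190 DD/day.
T = T_base + 14.190 = 7.9 + 14.190 = 22.090 ≈ 22.1 °C.

22.1 °C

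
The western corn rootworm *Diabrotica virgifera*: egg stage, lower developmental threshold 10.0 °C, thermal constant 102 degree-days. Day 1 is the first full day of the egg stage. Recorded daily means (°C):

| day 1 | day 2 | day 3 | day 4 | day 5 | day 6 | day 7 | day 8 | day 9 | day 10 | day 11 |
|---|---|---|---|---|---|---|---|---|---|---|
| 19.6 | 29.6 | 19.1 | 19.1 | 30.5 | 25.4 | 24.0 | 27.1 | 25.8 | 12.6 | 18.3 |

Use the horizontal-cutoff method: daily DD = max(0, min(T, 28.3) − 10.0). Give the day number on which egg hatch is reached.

Daily DD above 10.0 °C (capped at 18.3): 9.6, 18.3, 9.1, 9.1, 18.3, 15.4, 14.0, 17.1, 15.8, 2.6, 8.3.
Cumulative: 9.6, 27.9, 37.0, 46.1, 64.4, 79.8, 93.8, 110.9, 126.7, 129.3, 137.6.
The total first reaches 102 DD on day 8.

day 8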